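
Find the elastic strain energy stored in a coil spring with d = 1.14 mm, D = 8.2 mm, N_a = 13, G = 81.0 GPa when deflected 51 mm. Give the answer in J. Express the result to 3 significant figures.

k = Gd⁴/(8D³N_a) = (81.0×10³)(1.14⁴)/(8·8.2³·13) = 2.3858 N/mm
U = ½kδ² = 0.5 × 2.3858 × 51² = 3102.7 N·mm = 3.1027 J

3.10 J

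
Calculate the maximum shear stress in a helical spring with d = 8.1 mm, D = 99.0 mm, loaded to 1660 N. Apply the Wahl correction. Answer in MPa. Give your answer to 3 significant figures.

880 MPa

Spring index C = D/d = 99.0/8.1 = 12.2222
K_W = (4C−1)/(4C−4) + 0.615/C = 47.889/44.889 + 0.0503 = 1.1171
τ₀ = 8FD/(πd³) = 8·1660·99.0/(π·8.1³) = 1.31472e+06/1669.6 = 787.46 MPa
τ_max = K·τ₀ = 1.1171 × 787.46 = 879.71 MPa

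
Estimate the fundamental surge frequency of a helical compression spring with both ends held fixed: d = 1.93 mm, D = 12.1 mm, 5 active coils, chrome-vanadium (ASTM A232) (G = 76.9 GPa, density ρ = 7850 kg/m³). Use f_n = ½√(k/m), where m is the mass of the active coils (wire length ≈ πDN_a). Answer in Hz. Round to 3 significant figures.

k = Gd⁴/(8D³N_a) = (76.9×10³)(1.93⁴)/(8·12.1³·5) = 15.057 N/mm = 15057 N/m
Wire length L = πDN_a = π·12.1·5 = 190.07 mm
m = ρ·(πd²/4)·L = 7850 × 2.9255×10⁻⁶ m² × 0.19007 m = 0.004365 kg
f_n = ½√(k/m) = 0.5·√(15057/0.004365) = 0.5·√(3.4495e+06) = 928.65 Hz

929 Hz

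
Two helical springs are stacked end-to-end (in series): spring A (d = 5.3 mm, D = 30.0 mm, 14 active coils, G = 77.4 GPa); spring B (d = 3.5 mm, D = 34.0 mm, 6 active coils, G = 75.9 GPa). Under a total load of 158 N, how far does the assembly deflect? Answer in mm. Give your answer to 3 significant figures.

k_A = Gd⁴/(8D³N_a) = (77.4×10³)(5.3⁴)/(8·30.0³·14) = 20.196 N/mm
k_B = Gd⁴/(8D³N_a) = (75.9×10³)(3.5⁴)/(8·34.0³·6) = 6.0372 N/mm
Series: 1/k_eq = 1/20.196 + 1/6.0372 = 0.21515; k_eq = 4.6478 N/mm
δ = F/k_eq = 158/4.6478 = 33.994 mm

34.0 mm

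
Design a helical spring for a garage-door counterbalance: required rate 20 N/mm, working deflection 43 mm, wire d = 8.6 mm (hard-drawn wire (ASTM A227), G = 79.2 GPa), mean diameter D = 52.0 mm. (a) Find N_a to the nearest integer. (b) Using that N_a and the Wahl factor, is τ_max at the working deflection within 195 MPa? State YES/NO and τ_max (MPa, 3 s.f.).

N_a = Gd⁴/(8D³k) = (79.2×10³)(8.6⁴)/(8·52.0³·20) = 19.26 → N_a = 19
Actual rate k = Gd⁴/(8D³·19) = 20.271 N/mm
Working load F = kδ = 20.271·43 = 871.63 N
C = 52.0/8.6 = 6.0465; K_W = (4C−1)/(4C−4)+0.615/C = 1.2503
τ_max = K_W·8FD/(πd³) = 1.2503·181.46 = 226.89 MPa
τ_max > 195 MPa → exceeds allowable

(a) 19 coils; (b) NO, τ_max = 227 MPa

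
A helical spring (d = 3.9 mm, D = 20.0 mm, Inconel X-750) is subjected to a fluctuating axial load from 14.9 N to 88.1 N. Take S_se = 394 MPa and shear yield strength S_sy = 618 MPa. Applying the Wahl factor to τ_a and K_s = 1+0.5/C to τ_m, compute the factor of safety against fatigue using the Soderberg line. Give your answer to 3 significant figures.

5.48

C = D/d = 20.0/3.9 = 5.1282; K_W = (4C−1)/(4C−4)+0.615/C = 1.3016; K_s = 1+0.5/C = 1.0975
F_a = (F_max−F_min)/2 = 36.6 N; F_m = (F_max+F_min)/2 = 51.5 N
τ_a = K_W·8F_aD/(πd³) = 1.3016 × 31.424 = 40.901 MPa
τ_m = K_s·8F_mD/(πd³) = 1.0975 × 44.216 = 48.528 MPa
Soderberg: 1/n_f = τ_a/S_se + τ_m/S_sy = 40.901/394 + 48.528/618 = 0.10381 + 0.07852 = 0.18233
n_f = 1/0.18233 = 5.484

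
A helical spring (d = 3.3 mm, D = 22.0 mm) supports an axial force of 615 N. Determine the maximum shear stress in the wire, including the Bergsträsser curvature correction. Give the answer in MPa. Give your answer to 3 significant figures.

1160 MPa

Spring index C = D/d = 22.0/3.3 = 6.6667
K_B = (4C+2)/(4C−3) = 28.667/23.667 = 1.2113
τ₀ = 8FD/(πd³) = 8·615·22.0/(π·3.3³) = 108240/112.9 = 958.73 MPa
τ_max = K·τ₀ = 1.2113 × 958.73 = 1161.3 MPa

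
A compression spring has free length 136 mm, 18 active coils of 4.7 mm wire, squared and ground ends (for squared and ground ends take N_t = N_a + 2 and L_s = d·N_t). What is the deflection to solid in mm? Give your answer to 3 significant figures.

42.0 mm

N_t = 20; L_s = 4.7·20 = 94 mm
δ_solid = L₀ − L_s = 136 − 94 = 42 mm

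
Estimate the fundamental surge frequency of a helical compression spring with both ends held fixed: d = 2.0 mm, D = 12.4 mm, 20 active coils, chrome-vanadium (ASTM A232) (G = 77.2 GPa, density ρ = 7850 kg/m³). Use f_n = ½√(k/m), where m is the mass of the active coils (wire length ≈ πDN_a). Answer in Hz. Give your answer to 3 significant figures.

k = Gd⁴/(8D³N_a) = (77.2×10³)(2.0⁴)/(8·12.4³·20) = 4.049 N/mm = 4049 N/m
Wire length L = πDN_a = π·12.4·20 = 779.11 mm
m = ρ·(πd²/4)·L = 7850 × 3.1416×10⁻⁶ m² × 0.77911 m = 0.019214 kg
f_n = ½√(k/m) = 0.5·√(4049/0.019214) = 0.5·√(2.1073e+05) = 229.53 Hz

230 Hz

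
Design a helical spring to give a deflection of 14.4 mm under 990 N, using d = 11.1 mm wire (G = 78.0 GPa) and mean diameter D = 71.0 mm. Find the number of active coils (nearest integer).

6

Required rate k = F/δ = 990/14.4 = 68.75 N/mm
N_a = Gd⁴/(8D³k) = (78.0×10³ × 11.1⁴)/(8 × 71.0³ × 68.75)
    = 1.18409e+09 / 1.96851e+08 = 6.015 → 6 coils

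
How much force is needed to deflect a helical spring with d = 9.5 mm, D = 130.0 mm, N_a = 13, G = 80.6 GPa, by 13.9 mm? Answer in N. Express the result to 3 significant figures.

39.9 N

k = Gd⁴/(8D³N_a) = (80.6×10³)(9.5⁴)/(8·130.0³·13) = 2.8732 N/mm
F = k·δ = 2.8732 × 13.9 = 39.937 N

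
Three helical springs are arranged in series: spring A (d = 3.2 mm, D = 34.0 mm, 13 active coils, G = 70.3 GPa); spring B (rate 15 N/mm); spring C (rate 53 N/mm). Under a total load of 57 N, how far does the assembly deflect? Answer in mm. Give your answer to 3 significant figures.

36.5 mm

k_A = Gd⁴/(8D³N_a) = (70.3×10³)(3.2⁴)/(8·34.0³·13) = 1.8034 N/mm
Series: 1/k_eq = 1/1.8034 + 1/15 + 1/53 = 0.64005; k_eq = 1.5624 N/mm
δ = F/k_eq = 57/1.5624 = 36.483 mm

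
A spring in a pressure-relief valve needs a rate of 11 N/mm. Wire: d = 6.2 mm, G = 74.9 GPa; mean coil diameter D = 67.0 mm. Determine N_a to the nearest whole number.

N_a = Gd⁴/(8D³k) = (74.9×10³ × 6.2⁴)/(8 × 67.0³ × 11)
    = 1.10675e+08 / 2.64671e+07 = 4.182 → 4 coils

4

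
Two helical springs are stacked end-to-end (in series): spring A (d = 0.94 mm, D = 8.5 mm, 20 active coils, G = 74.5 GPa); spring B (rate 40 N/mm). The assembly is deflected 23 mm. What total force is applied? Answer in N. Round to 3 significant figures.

13.4 N

k_A = Gd⁴/(8D³N_a) = (74.5×10³)(0.94⁴)/(8·8.5³·20) = 0.59196 N/mm
Series: 1/k_eq = 1/0.59196 + 1/40 = 1.7143; k_eq = 0.58333 N/mm
F = k_eq·δ = 0.58333·23 = 13.416 N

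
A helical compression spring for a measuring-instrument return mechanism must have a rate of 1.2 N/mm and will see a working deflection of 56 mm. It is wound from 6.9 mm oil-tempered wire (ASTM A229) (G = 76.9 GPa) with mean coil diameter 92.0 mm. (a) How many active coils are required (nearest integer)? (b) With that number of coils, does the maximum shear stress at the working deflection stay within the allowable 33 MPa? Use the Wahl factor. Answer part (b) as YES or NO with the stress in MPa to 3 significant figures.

(a) 23 coils; (b) NO, τ_max = 53.8 MPa

N_a = Gd⁴/(8D³k) = (76.9×10³)(6.9⁴)/(8·92.0³·1.2) = 23.32 → N_a = 23
Actual rate k = Gd⁴/(8D³·23) = 1.2166 N/mm
Working load F = kδ = 1.2166·56 = 68.129 N
C = 92.0/6.9 = 13.3333; K_W = (4C−1)/(4C−4)+0.615/C = 1.1069
τ_max = K_W·8FD/(πd³) = 1.1069·48.586 = 53.781 MPa
τ_max > 33 MPa → exceeds allowable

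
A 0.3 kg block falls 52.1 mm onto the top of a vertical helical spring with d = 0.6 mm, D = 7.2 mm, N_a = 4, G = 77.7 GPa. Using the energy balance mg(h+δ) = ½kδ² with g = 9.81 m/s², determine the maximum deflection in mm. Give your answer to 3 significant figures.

22.9 mm

k = Gd⁴/(8D³N_a) = (77.7×10³)(0.6⁴)/(8·7.2³·4) = 0.8431 N/mm
W = mg = 0.3 × 9.81 = 2.943 N
½kδ² − Wδ − Wh = 0 → δ = (W + √(W² + 2kWh))/k
δ = (2.943 + √(8.6612 + 258.545))/0.8431 = (2.943 + 16.346)/0.8431 = 22.879 mm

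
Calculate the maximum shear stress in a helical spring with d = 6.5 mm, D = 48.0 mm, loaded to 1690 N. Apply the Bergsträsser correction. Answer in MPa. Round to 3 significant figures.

894 MPa

Spring index C = D/d = 48.0/6.5 = 7.3846
K_B = (4C+2)/(4C−3) = 31.538/26.538 = 1.1884
τ₀ = 8FD/(πd³) = 8·1690·48.0/(π·6.5³) = 648960/862.76 = 752.19 MPa
τ_max = K·τ₀ = 1.1884 × 752.19 = 893.91 MPa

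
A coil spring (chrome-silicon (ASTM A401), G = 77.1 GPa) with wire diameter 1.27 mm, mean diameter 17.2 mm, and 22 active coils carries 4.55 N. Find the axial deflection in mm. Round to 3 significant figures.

k = Gd⁴/(8D³N_a) = (77.1×10³)(1.27⁴)/(8·17.2³·22) = 0.22396 N/mm
δ = F/k = 4.55 / 0.22396 = 20.316 mm

20.3 mm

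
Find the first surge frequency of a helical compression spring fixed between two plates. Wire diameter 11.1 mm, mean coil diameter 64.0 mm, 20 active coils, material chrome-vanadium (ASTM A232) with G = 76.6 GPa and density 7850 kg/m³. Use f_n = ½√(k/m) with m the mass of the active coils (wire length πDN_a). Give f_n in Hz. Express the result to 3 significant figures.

47.6 Hz

k = Gd⁴/(8D³N_a) = (76.6×10³)(11.1⁴)/(8·64.0³·20) = 27.724 N/mm = 27724 N/m
Wire length L = πDN_a = π·64.0·20 = 4021.2 mm
m = ρ·(πd²/4)·L = 7850 × 96.769×10⁻⁶ m² × 4.0212 m = 3.0547 kg
f_n = ½√(k/m) = 0.5·√(27724/3.0547) = 0.5·√(9076) = 47.634 Hz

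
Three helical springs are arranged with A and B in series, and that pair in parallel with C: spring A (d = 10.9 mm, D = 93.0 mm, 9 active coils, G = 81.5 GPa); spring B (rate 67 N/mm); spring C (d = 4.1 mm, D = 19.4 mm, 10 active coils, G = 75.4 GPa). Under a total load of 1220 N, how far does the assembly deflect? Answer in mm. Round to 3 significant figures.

k_A = Gd⁴/(8D³N_a) = (81.5×10³)(10.9⁴)/(8·93.0³·9) = 19.865 N/mm
k_C = Gd⁴/(8D³N_a) = (75.4×10³)(4.1⁴)/(8·19.4³·10) = 36.476 N/mm
Springs A,B series: k_AB = 1/(1/19.865+1/67) = 15.322 N/mm; parallel with C: k_eq = 15.322+36.476 = 51.798 N/mm
δ = F/k_eq = 1220/51.798 = 23.553 mm

23.6 mm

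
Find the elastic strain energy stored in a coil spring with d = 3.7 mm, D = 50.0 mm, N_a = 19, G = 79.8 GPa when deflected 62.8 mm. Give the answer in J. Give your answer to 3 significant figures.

1.55 J

k = Gd⁴/(8D³N_a) = (79.8×10³)(3.7⁴)/(8·50.0³·19) = 0.78715 N/mm
U = ½kδ² = 0.5 × 0.78715 × 62.8² = 1552.2 N·mm = 1.5522 J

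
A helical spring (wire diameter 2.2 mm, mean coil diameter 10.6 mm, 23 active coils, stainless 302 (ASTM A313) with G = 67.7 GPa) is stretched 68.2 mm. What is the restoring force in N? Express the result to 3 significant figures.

494 N

k = Gd⁴/(8D³N_a) = (67.7×10³)(2.2⁴)/(8·10.6³·23) = 7.2368 N/mm
F = k·δ = 7.2368 × 68.2 = 493.55 N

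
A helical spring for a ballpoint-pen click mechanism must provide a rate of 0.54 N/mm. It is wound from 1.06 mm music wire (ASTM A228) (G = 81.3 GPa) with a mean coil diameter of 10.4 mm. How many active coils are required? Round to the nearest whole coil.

N_a = Gd⁴/(8D³k) = (81.3×10³ × 1.06⁴)/(8 × 10.4³ × 0.54)
    = 102639 / 4859.41 = 21.12 → 21 coils

21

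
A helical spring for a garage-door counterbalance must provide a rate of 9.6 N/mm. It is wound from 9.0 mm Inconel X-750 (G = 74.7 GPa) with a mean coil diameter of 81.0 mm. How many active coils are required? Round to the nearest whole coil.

N_a = Gd⁴/(8D³k) = (74.7×10³ × 9.0⁴)/(8 × 81.0³ × 9.6)
    = 4.90107e+08 / 4.08147e+07 = 12.01 → 12 coils

12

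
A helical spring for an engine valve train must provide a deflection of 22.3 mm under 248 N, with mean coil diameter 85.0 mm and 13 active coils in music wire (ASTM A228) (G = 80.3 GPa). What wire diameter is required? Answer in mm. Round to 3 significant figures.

Required rate k = F/δ = 248/22.3 = 11.121 N/mm
d = (8D³N_a·k / G)^(1/4) = (8·85.0³·13·11.121 / (80.3×10³))^0.25
  = (8845.5)^0.25 = 9.6980 mm

9.70 mm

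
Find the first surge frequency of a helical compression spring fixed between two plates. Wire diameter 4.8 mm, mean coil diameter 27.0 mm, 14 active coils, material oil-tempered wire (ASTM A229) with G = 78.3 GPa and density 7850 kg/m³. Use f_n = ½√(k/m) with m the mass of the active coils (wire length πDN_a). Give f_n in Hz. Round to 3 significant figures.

167 Hz

k = Gd⁴/(8D³N_a) = (78.3×10³)(4.8⁴)/(8·27.0³·14) = 18.855 N/mm = 18855 N/m
Wire length L = πDN_a = π·27.0·14 = 1187.5 mm
m = ρ·(πd²/4)·L = 7850 × 18.096×10⁻⁶ m² × 1.1875 m = 0.16869 kg
f_n = ½√(k/m) = 0.5·√(18855/0.16869) = 0.5·√(1.1177e+05) = 167.16 Hz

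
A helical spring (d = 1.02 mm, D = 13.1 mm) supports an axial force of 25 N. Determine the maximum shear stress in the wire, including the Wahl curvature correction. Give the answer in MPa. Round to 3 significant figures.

Spring index C = D/d = 13.1/1.02 = 12.8431
K_W = (4C−1)/(4C−4) + 0.615/C = 50.373/47.373 + 0.0479 = 1.1112
τ₀ = 8FD/(πd³) = 8·25·13.1/(π·1.02³) = 2620/3.3339 = 785.87 MPa
τ_max = K·τ₀ = 1.1112 × 785.87 = 873.27 MPa

873 MPa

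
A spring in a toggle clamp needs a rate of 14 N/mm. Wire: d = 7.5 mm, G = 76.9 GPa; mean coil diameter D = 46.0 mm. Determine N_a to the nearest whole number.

N_a = Gd⁴/(8D³k) = (76.9×10³ × 7.5⁴)/(8 × 46.0³ × 14)
    = 2.43316e+08 / 1.09016e+07 = 22.32 → 22 coils

22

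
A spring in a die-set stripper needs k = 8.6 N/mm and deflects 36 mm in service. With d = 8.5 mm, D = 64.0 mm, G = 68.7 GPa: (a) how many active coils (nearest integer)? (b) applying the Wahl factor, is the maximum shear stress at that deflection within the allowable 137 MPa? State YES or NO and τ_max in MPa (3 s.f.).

(a) 20 coils; (b) YES, τ_max = 97.7 MPa

N_a = Gd⁴/(8D³k) = (68.7×10³)(8.5⁴)/(8·64.0³·8.6) = 19.88 → N_a = 20
Actual rate k = Gd⁴/(8D³·20) = 8.5501 N/mm
Working load F = kδ = 8.5501·36 = 307.8 N
C = 64.0/8.5 = 7.5294; K_W = (4C−1)/(4C−4)+0.615/C = 1.1965
τ_max = K_W·8FD/(πd³) = 1.1965·81.684 = 97.739 MPa
τ_max ≤ 137 MPa → acceptable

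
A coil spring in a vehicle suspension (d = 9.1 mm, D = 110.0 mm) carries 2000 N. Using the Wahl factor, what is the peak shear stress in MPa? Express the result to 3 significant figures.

Spring index C = D/d = 110.0/9.1 = 12.0879
K_W = (4C−1)/(4C−4) + 0.615/C = 47.352/44.352 + 0.0509 = 1.1185
τ₀ = 8FD/(πd³) = 8·2000·110.0/(π·9.1³) = 1.76e+06/2367.4 = 743.43 MPa
τ_max = K·τ₀ = 1.1185 × 743.43 = 831.54 MPa

832 MPa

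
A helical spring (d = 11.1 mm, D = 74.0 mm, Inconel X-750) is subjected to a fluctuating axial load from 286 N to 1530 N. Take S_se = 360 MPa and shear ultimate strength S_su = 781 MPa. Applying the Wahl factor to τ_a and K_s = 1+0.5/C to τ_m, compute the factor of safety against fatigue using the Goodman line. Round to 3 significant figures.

2.16

C = D/d = 74.0/11.1 = 6.6667; K_W = (4C−1)/(4C−4)+0.615/C = 1.2246; K_s = 1+0.5/C = 1.0750
F_a = (F_max−F_min)/2 = 622 N; F_m = (F_max+F_min)/2 = 908 N
τ_a = K_W·8F_aD/(πd³) = 1.2246 × 85.702 = 104.95 MPa
τ_m = K_s·8F_mD/(πd³) = 1.0750 × 125.11 = 134.49 MPa
Goodman: 1/n_f = τ_a/S_se + τ_m/S_su = 104.95/360 + 134.49/781 = 0.29153 + 0.17221 = 0.46374
n_f = 1/0.46374 = 2.156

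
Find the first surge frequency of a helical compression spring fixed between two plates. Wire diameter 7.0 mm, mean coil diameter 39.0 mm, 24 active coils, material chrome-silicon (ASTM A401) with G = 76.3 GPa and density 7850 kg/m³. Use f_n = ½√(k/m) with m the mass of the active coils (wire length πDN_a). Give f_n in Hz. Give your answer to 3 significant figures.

67.3 Hz

k = Gd⁴/(8D³N_a) = (76.3×10³)(7.0⁴)/(8·39.0³·24) = 16.085 N/mm = 16085 N/m
Wire length L = πDN_a = π·39.0·24 = 2940.5 mm
m = ρ·(πd²/4)·L = 7850 × 38.485×10⁻⁶ m² × 2.9405 m = 0.88834 kg
f_n = ½√(k/m) = 0.5·√(16085/0.88834) = 0.5·√(18107) = 67.281 Hz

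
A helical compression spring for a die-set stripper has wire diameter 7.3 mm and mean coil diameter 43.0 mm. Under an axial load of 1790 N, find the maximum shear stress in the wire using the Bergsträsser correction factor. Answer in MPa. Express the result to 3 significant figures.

Spring index C = D/d = 43.0/7.3 = 5.8904
K_B = (4C+2)/(4C−3) = 25.562/20.562 = 1.2432
τ₀ = 8FD/(πd³) = 8·1790·43.0/(π·7.3³) = 615760/1222.1 = 503.84 MPa
τ_max = K·τ₀ = 1.2432 × 503.84 = 626.36 MPa

626 MPa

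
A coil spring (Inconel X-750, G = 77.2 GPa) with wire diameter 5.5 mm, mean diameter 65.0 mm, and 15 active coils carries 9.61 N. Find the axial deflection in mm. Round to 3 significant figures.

4.48 mm

k = Gd⁴/(8D³N_a) = (77.2×10³)(5.5⁴)/(8·65.0³·15) = 2.1436 N/mm
δ = F/k = 9.61 / 2.1436 = 4.4831 mm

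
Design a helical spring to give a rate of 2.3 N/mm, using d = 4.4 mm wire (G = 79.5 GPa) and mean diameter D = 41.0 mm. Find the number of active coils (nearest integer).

N_a = Gd⁴/(8D³k) = (79.5×10³ × 4.4⁴)/(8 × 41.0³ × 2.3)
    = 2.97974e+07 / 1.26815e+06 = 23.5 → 23 coils

23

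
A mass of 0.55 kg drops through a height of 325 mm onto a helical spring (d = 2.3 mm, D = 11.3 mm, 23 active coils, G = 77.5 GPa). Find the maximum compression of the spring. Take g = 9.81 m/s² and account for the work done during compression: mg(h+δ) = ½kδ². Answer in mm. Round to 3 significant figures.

21.4 mm

k = Gd⁴/(8D³N_a) = (77.5×10³)(2.3⁴)/(8·11.3³·23) = 8.1688 N/mm
W = mg = 0.55 × 9.81 = 5.3955 N
½kδ² − Wδ − Wh = 0 → δ = (W + √(W² + 2kWh))/k
δ = (5.3955 + √(29.111 + 28648.7))/8.1688 = (5.3955 + 169.35)/8.1688 = 21.391 mm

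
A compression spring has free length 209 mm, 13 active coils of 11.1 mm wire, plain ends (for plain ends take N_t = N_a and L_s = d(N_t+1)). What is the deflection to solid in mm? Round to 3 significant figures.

N_t = 13; L_s = 11.1·14 = 155.4 mm
δ_solid = L₀ − L_s = 209 − 155.4 = 53.6 mm

53.6 mm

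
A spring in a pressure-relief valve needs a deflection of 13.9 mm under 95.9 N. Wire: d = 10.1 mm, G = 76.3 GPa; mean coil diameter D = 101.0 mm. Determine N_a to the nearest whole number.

Required rate k = F/δ = 95.9/13.9 = 6.8993 N/mm
N_a = Gd⁴/(8D³k) = (76.3×10³ × 10.1⁴)/(8 × 101.0³ × 6.8993)
    = 7.93981e+08 / 5.68667e+07 = 13.96 → 14 coils

14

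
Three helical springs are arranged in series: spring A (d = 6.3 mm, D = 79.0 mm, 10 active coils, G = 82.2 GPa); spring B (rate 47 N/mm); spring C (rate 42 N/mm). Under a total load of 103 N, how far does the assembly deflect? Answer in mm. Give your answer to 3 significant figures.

k_A = Gd⁴/(8D³N_a) = (82.2×10³)(6.3⁴)/(8·79.0³·10) = 3.2829 N/mm
Series: 1/k_eq = 1/3.2829 + 1/47 + 1/42 = 0.34969; k_eq = 2.8597 N/mm
δ = F/k_eq = 103/2.8597 = 36.018 mm

36.0 mm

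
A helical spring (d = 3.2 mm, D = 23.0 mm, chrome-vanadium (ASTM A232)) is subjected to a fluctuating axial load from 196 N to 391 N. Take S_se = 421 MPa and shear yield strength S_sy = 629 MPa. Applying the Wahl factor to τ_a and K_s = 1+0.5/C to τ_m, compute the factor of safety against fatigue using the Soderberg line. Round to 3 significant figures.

0.719

C = D/d = 23.0/3.2 = 7.1875; K_W = (4C−1)/(4C−4)+0.615/C = 1.2068; K_s = 1+0.5/C = 1.0696
F_a = (F_max−F_min)/2 = 97.5 N; F_m = (F_max+F_min)/2 = 293.5 N
τ_a = K_W·8F_aD/(πd³) = 1.2068 × 174.27 = 210.31 MPa
τ_m = K_s·8F_mD/(πd³) = 1.0696 × 524.6 = 561.09 MPa
Soderberg: 1/n_f = τ_a/S_se + τ_m/S_sy = 210.31/421 + 561.09/629 = 0.49954 + 0.89204 = 1.3916
n_f = 1/1.3916 = 0.7186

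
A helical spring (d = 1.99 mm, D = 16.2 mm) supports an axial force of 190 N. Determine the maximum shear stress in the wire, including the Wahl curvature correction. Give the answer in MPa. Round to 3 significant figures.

1170 MPa

Spring index C = D/d = 16.2/1.99 = 8.1407
K_W = (4C−1)/(4C−4) + 0.615/C = 31.563/28.563 + 0.0755 = 1.1806
τ₀ = 8FD/(πd³) = 8·190·16.2/(π·1.99³) = 24624/24.758 = 994.6 MPa
τ_max = K·τ₀ = 1.1806 × 994.6 = 1174.2 MPa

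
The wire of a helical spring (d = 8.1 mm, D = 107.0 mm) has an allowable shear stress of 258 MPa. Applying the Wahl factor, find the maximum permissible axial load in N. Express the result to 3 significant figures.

C = D/d = 107.0/8.1 = 13.2099
K_W = (4C−1)/(4C−4) + 0.615/C = 51.840/48.840 + 0.0466 = 1.1080
τ_max = K·8FD/(πd³) → F_max = τ_allow·πd³/(8DK)
F_max = 258·π·8.1³/(8·107.0·1.1080) = 4.3075e+05/948.43 = 454.17 N

454 N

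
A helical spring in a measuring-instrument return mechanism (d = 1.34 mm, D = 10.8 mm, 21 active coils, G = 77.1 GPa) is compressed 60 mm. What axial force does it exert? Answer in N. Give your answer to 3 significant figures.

k = Gd⁴/(8D³N_a) = (77.1×10³)(1.34⁴)/(8·10.8³·21) = 1.1746 N/mm
F = k·δ = 1.1746 × 60 = 70.476 N

70.5 N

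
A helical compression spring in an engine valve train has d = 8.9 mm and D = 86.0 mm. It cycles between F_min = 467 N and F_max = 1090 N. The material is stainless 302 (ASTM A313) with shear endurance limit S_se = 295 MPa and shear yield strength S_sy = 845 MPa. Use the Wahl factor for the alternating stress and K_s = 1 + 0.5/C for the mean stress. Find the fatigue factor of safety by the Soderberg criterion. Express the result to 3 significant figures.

1.47

C = D/d = 86.0/8.9 = 9.6629; K_W = (4C−1)/(4C−4)+0.615/C = 1.1502; K_s = 1+0.5/C = 1.0517
F_a = (F_max−F_min)/2 = 311.5 N; F_m = (F_max+F_min)/2 = 778.5 N
τ_a = K_W·8F_aD/(πd³) = 1.1502 × 96.767 = 111.3 MPa
τ_m = K_s·8F_mD/(πd³) = 1.0517 × 241.84 = 254.35 MPa
Soderberg: 1/n_f = τ_a/S_se + τ_m/S_sy = 111.3/295 + 254.35/845 = 0.37730 + 0.30101 = 0.67831
n_f = 1/0.67831 = 1.474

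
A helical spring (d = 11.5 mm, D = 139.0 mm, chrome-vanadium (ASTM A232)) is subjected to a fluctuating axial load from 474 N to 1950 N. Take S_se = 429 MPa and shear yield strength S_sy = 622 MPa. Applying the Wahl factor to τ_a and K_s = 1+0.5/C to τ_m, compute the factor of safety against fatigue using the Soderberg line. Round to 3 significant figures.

1.09

C = D/d = 139.0/11.5 = 12.0870; K_W = (4C−1)/(4C−4)+0.615/C = 1.1185; K_s = 1+0.5/C = 1.0414
F_a = (F_max−F_min)/2 = 738 N; F_m = (F_max+F_min)/2 = 1212 N
τ_a = K_W·8F_aD/(πd³) = 1.1185 × 171.76 = 192.12 MPa
τ_m = K_s·8F_mD/(πd³) = 1.0414 × 282.07 = 293.74 MPa
Soderberg: 1/n_f = τ_a/S_se + τ_m/S_sy = 192.12/429 + 293.74/622 = 0.44782 + 0.47226 = 0.92008
n_f = 1/0.92008 = 1.087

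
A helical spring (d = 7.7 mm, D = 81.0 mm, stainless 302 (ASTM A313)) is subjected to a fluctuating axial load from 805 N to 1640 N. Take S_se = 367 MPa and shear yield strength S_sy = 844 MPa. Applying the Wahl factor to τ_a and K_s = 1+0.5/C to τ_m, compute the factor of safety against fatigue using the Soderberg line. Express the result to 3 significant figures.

C = D/d = 81.0/7.7 = 10.5195; K_W = (4C−1)/(4C−4)+0.615/C = 1.1372; K_s = 1+0.5/C = 1.0475
F_a = (F_max−F_min)/2 = 417.5 N; F_m = (F_max+F_min)/2 = 1222.5 N
τ_a = K_W·8F_aD/(πd³) = 1.1372 × 188.63 = 214.52 MPa
τ_m = K_s·8F_mD/(πd³) = 1.0475 × 552.33 = 578.59 MPa
Soderberg: 1/n_f = τ_a/S_se + τ_m/S_sy = 214.52/367 + 578.59/844 = 0.58452 + 0.68553 = 1.27
n_f = 1/1.27 = 0.7874

0.787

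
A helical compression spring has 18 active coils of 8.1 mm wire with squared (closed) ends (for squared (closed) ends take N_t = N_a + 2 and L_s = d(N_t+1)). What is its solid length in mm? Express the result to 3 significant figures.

squared (closed) ends: N_t = N_a + 2 = 18 + 2 = 20
L_s = d·(N_t+1) = 8.1 × 21 = 170.1 mm

170 mm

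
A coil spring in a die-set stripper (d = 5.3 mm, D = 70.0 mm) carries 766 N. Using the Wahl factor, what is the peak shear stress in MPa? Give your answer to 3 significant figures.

Spring index C = D/d = 70.0/5.3 = 13.2075
K_W = (4C−1)/(4C−4) + 0.615/C = 51.830/48.830 + 0.0466 = 1.1080
τ₀ = 8FD/(πd³) = 8·766·70.0/(π·5.3³) = 428960/467.71 = 917.15 MPa
τ_max = K·τ₀ = 1.1080 × 917.15 = 1016.2 MPa

1020 MPa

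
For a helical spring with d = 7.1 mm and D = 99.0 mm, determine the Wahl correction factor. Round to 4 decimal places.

1.1020

C = D/d = 99.0/7.1 = 13.9437
K_W = (4C−1)/(4C−4) + 0.615/C = 54.775/51.775 + 0.0441 = 1.1020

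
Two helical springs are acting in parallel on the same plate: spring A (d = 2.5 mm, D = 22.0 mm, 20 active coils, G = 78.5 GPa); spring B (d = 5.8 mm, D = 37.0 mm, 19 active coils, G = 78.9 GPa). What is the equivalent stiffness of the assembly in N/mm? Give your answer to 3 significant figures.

13.4 N/mm

k_A = Gd⁴/(8D³N_a) = (78.5×10³)(2.5⁴)/(8·22.0³·20) = 1.7999 N/mm
k_B = Gd⁴/(8D³N_a) = (78.9×10³)(5.8⁴)/(8·37.0³·19) = 11.597 N/mm
Parallel: k_eq = 1.7999 + 11.597 = 13.397 N/mm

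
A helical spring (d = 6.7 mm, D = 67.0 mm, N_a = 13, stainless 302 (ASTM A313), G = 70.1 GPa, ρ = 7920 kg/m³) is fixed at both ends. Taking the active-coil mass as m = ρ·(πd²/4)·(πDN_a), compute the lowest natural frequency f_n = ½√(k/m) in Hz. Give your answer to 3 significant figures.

38.4 Hz

k = Gd⁴/(8D³N_a) = (70.1×10³)(6.7⁴)/(8·67.0³·13) = 4.5161 N/mm = 4516.1 N/m
Wire length L = πDN_a = π·67.0·13 = 2736.3 mm
m = ρ·(πd²/4)·L = 7920 × 35.257×10⁻⁶ m² × 2.7363 m = 0.76407 kg
f_n = ½√(k/m) = 0.5·√(4516.1/0.76407) = 0.5·√(5910.5) = 38.44 Hz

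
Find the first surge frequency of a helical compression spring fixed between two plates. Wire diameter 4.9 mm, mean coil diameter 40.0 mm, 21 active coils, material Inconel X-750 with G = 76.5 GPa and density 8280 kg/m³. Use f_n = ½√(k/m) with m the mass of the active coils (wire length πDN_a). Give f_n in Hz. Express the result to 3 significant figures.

49.9 Hz

k = Gd⁴/(8D³N_a) = (76.5×10³)(4.9⁴)/(8·40.0³·21) = 4.1016 N/mm = 4101.6 N/m
Wire length L = πDN_a = π·40.0·21 = 2638.9 mm
m = ρ·(πd²/4)·L = 8280 × 18.857×10⁻⁶ m² × 2.6389 m = 0.41204 kg
f_n = ½√(k/m) = 0.5·√(4101.6/0.41204) = 0.5·√(9954.4) = 49.886 Hz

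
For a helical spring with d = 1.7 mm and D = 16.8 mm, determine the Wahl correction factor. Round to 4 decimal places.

1.1467

C = D/d = 16.8/1.7 = 9.8824
K_W = (4C−1)/(4C−4) + 0.615/C = 38.529/35.529 + 0.0622 = 1.1467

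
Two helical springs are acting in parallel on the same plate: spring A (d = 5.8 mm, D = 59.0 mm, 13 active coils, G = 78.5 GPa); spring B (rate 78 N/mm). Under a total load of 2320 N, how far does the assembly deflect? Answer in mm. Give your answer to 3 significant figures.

28.2 mm

k_A = Gd⁴/(8D³N_a) = (78.5×10³)(5.8⁴)/(8·59.0³·13) = 4.159 N/mm
Parallel: k_eq = 4.159 + 78 = 82.159 N/mm
δ = F/k_eq = 2320/82.159 = 28.238 mm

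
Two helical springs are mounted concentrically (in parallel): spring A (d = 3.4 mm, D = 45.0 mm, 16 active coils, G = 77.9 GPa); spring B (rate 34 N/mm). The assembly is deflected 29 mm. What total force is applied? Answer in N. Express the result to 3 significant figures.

1010 N

k_A = Gd⁴/(8D³N_a) = (77.9×10³)(3.4⁴)/(8·45.0³·16) = 0.89249 N/mm
Parallel: k_eq = 0.89249 + 34 = 34.892 N/mm
F = k_eq·δ = 34.892·29 = 1011.9 N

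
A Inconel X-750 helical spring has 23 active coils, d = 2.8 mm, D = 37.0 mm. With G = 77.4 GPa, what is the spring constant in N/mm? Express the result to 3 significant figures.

0.510 N/mm

k = Gd⁴/(8D³N_a) = (77.4×10³ × 2.8⁴) / (8 × 37.0³ × 23)
  = 4.75744e+06 / 9.32015e+06 = 0.51045 N/mm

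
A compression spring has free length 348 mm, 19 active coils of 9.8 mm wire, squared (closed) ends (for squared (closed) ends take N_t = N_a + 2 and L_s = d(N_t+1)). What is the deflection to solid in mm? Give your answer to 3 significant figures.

132 mm

N_t = 21; L_s = 9.8·22 = 215.6 mm
δ_solid = L₀ − L_s = 348 − 215.6 = 132.4 mm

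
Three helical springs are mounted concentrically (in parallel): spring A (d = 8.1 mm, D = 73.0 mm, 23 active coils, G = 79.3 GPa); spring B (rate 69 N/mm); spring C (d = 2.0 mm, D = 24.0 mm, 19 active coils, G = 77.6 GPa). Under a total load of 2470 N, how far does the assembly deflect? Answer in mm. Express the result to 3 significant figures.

k_A = Gd⁴/(8D³N_a) = (79.3×10³)(8.1⁴)/(8·73.0³·23) = 4.769 N/mm
k_C = Gd⁴/(8D³N_a) = (77.6×10³)(2.0⁴)/(8·24.0³·19) = 0.59089 N/mm
Parallel: k_eq = 4.769 + 69 + 0.59089 = 74.36 N/mm
δ = F/k_eq = 2470/74.36 = 33.217 mm

33.2 mm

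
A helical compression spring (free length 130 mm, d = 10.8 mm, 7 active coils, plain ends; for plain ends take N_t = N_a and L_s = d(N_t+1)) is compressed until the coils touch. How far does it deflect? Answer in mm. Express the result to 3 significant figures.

N_t = 7; L_s = 10.8·8 = 86.4 mm
δ_solid = L₀ − L_s = 130 − 86.4 = 43.6 mm

43.6 mm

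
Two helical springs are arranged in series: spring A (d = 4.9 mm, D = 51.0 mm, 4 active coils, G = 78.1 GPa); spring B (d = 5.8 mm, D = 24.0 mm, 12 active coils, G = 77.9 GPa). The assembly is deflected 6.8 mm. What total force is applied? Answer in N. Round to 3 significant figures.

k_A = Gd⁴/(8D³N_a) = (78.1×10³)(4.9⁴)/(8·51.0³·4) = 10.607 N/mm
k_B = Gd⁴/(8D³N_a) = (77.9×10³)(5.8⁴)/(8·24.0³·12) = 66.427 N/mm
Series: 1/k_eq = 1/10.607 + 1/66.427 = 0.10934; k_eq = 9.1462 N/mm
F = k_eq·δ = 9.1462·6.8 = 62.194 N

62.2 N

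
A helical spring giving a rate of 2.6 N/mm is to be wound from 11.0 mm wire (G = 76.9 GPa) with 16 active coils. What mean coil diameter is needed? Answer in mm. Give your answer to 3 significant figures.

D = (Gd⁴/(8N_a·k))^(1/3) = (76.9×10³·11.0⁴/(8·16·2.6))^(1/3)
  = (3.38309e+06)^(1/3) = 150.1198 mm

150 mm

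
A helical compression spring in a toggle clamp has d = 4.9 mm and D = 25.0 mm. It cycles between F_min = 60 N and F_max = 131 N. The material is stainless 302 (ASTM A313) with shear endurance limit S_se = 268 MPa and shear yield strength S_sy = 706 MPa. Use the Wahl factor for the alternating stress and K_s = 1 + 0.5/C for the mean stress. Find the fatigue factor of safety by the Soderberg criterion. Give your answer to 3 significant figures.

C = D/d = 25.0/4.9 = 5.1020; K_W = (4C−1)/(4C−4)+0.615/C = 1.3034; K_s = 1+0.5/C = 1.0980
F_a = (F_max−F_min)/2 = 35.5 N; F_m = (F_max+F_min)/2 = 95.5 N
τ_a = K_W·8F_aD/(πd³) = 1.3034 × 19.21 = 25.037 MPa
τ_m = K_s·8F_mD/(πd³) = 1.0980 × 51.677 = 56.741 MPa
Soderberg: 1/n_f = τ_a/S_se + τ_m/S_sy = 25.037/268 + 56.741/706 = 0.09342 + 0.08037 = 0.17379
n_f = 1/0.17379 = 5.754

5.75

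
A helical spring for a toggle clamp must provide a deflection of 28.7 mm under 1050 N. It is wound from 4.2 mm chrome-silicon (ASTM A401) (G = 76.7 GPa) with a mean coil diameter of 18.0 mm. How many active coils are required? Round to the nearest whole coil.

Required rate k = F/δ = 1050/28.7 = 36.585 N/mm
N_a = Gd⁴/(8D³k) = (76.7×10³ × 4.2⁴)/(8 × 18.0³ × 36.585)
    = 2.38667e+07 / 1.70693e+06 = 13.98 → 14 coils

14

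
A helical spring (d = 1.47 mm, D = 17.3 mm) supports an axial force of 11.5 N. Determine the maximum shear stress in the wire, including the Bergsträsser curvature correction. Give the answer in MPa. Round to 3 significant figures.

178 MPa

Spring index C = D/d = 17.3/1.47 = 11.7687
K_B = (4C+2)/(4C−3) = 49.075/44.075 = 1.1134
τ₀ = 8FD/(πd³) = 8·11.5·17.3/(π·1.47³) = 1591.6/9.9793 = 159.49 MPa
τ_max = K·τ₀ = 1.1134 × 159.49 = 177.58 MPa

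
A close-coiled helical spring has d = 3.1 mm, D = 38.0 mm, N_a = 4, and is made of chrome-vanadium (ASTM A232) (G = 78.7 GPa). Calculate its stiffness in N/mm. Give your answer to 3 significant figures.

k = Gd⁴/(8D³N_a) = (78.7×10³ × 3.1⁴) / (8 × 38.0³ × 4)
  = 7.26811e+06 / 1.7559e+06 = 4.1392 N/mm

4.14 N/mm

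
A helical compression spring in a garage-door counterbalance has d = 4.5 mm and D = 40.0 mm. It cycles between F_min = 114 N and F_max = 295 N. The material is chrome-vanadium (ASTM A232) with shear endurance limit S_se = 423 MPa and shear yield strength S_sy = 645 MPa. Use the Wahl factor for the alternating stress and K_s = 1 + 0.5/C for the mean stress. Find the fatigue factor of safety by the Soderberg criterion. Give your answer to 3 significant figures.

C = D/d = 40.0/4.5 = 8.8889; K_W = (4C−1)/(4C−4)+0.615/C = 1.1643; K_s = 1+0.5/C = 1.0562
F_a = (F_max−F_min)/2 = 90.5 N; F_m = (F_max+F_min)/2 = 204.5 N
τ_a = K_W·8F_aD/(πd³) = 1.1643 × 101.16 = 117.78 MPa
τ_m = K_s·8F_mD/(πd³) = 1.0562 × 228.59 = 241.45 MPa
Soderberg: 1/n_f = τ_a/S_se + τ_m/S_sy = 117.78/423 + 241.45/645 = 0.27843 + 0.37434 = 0.65277
n_f = 1/0.65277 = 1.532

1.53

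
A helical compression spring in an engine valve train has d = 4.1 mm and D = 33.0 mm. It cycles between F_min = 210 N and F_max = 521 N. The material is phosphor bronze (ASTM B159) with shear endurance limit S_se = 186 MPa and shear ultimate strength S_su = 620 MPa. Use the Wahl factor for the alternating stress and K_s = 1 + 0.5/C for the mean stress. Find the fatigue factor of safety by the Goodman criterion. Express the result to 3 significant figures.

C = D/d = 33.0/4.1 = 8.0488; K_W = (4C−1)/(4C−4)+0.615/C = 1.1828; K_s = 1+0.5/C = 1.0621
F_a = (F_max−F_min)/2 = 155.5 N; F_m = (F_max+F_min)/2 = 365.5 N
τ_a = K_W·8F_aD/(πd³) = 1.1828 × 189.6 = 224.26 MPa
τ_m = K_s·8F_mD/(πd³) = 1.0621 × 445.65 = 473.33 MPa
Goodman: 1/n_f = τ_a/S_se + τ_m/S_su = 224.26/186 + 473.33/620 = 1.20569 + 0.76344 = 1.9691
n_f = 1/1.9691 = 0.5078

0.508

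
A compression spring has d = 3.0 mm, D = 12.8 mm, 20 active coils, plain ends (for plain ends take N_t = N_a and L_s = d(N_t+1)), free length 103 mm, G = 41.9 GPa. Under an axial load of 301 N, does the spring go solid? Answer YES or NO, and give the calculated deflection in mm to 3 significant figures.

k = Gd⁴/(8D³N_a) = (41.9×10³)(3.0⁴)/(8·12.8³·20) = 10.115 N/mm
N_t = 20; L_s = 3.0·21 = 63 mm; δ_solid = L₀ − L_s = 103 − 63 = 40 mm
δ = F/k = 301/10.115 = 29.759 mm
δ < δ_solid → spring does not go solid

NO, δ = 29.8 mm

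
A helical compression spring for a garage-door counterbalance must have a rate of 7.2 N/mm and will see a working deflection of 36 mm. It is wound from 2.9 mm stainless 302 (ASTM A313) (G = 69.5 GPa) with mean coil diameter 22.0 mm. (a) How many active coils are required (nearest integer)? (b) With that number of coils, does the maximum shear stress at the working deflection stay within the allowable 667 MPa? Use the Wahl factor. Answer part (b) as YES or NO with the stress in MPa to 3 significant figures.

(a) 8 coils; (b) NO, τ_max = 713 MPa

N_a = Gd⁴/(8D³k) = (69.5×10³)(2.9⁴)/(8·22.0³·7.2) = 8.015 → N_a = 8
Actual rate k = Gd⁴/(8D³·8) = 7.2132 N/mm
Working load F = kδ = 7.2132·36 = 259.68 N
C = 22.0/2.9 = 7.5862; K_W = (4C−1)/(4C−4)+0.615/C = 1.1949
τ_max = K_W·8FD/(πd³) = 1.1949·596.49 = 712.77 MPa
τ_max > 667 MPa → exceeds allowable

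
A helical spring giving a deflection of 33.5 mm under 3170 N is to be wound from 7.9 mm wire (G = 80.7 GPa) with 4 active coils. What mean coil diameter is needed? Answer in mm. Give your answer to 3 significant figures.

47.0 mm

Required rate k = F/δ = 3170/33.5 = 94.627 N/mm
D = (Gd⁴/(8N_a·k))^(1/3) = (80.7×10³·7.9⁴/(8·4·94.627))^(1/3)
  = (103805)^(1/3) = 46.9973 mm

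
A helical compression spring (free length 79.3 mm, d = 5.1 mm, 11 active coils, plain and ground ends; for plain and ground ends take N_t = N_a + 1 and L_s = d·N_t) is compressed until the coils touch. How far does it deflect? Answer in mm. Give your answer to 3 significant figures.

18.1 mm

N_t = 12; L_s = 5.1·12 = 61.2 mm
δ_solid = L₀ − L_s = 79.3 − 61.2 = 18.1 mm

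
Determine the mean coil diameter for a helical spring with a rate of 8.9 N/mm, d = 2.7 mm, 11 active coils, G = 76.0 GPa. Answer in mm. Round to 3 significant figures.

D = (Gd⁴/(8N_a·k))^(1/3) = (76.0×10³·2.7⁴/(8·11·8.9))^(1/3)
  = (5156.99)^(1/3) = 17.2769 mm

17.3 mm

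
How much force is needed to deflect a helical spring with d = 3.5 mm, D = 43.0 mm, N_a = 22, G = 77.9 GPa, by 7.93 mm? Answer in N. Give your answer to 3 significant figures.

6.62 N

k = Gd⁴/(8D³N_a) = (77.9×10³)(3.5⁴)/(8·43.0³·22) = 0.83539 N/mm
F = k·δ = 0.83539 × 7.93 = 6.6247 N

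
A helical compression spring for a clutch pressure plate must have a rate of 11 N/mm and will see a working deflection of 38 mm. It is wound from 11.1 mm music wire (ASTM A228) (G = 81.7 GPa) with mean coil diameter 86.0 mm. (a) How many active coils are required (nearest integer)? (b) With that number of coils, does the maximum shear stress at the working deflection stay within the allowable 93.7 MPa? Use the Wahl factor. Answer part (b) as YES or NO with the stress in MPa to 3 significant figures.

(a) 22 coils; (b) YES, τ_max = 80.3 MPa

N_a = Gd⁴/(8D³k) = (81.7×10³)(11.1⁴)/(8·86.0³·11) = 22.16 → N_a = 22
Actual rate k = Gd⁴/(8D³·22) = 11.079 N/mm
Working load F = kδ = 11.079·38 = 421.01 N
C = 86.0/11.1 = 7.7477; K_W = (4C−1)/(4C−4)+0.615/C = 1.1905
τ_max = K_W·8FD/(πd³) = 1.1905·67.415 = 80.26 MPa
τ_max ≤ 93.7 MPa → acceptable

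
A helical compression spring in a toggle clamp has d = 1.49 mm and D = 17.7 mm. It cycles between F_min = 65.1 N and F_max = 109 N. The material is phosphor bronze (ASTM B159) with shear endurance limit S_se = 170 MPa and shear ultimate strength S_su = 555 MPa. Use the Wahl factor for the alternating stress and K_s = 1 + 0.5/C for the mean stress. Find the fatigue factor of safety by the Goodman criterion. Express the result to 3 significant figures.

C = D/d = 17.7/1.49 = 11.8792; K_W = (4C−1)/(4C−4)+0.615/C = 1.1207; K_s = 1+0.5/C = 1.0421
F_a = (F_max−F_min)/2 = 21.95 N; F_m = (F_max+F_min)/2 = 87.05 N
τ_a = K_W·8F_aD/(πd³) = 1.1207 × 299.08 = 335.18 MPa
τ_m = K_s·8F_mD/(πd³) = 1.0421 × 1186.1 = 1236 MPa
Goodman: 1/n_f = τ_a/S_se + τ_m/S_su = 335.18/170 + 1236/555 = 1.97167 + 2.22708 = 4.1987
n_f = 1/4.1987 = 0.2382

0.238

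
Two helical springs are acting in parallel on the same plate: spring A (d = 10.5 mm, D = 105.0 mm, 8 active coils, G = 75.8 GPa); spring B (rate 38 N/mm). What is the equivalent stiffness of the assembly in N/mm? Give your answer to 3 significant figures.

k_A = Gd⁴/(8D³N_a) = (75.8×10³)(10.5⁴)/(8·105.0³·8) = 12.436 N/mm
Parallel: k_eq = 12.436 + 38 = 50.436 N/mm

50.4 N/mm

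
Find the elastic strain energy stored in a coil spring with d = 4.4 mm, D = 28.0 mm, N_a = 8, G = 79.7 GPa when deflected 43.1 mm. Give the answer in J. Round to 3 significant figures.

k = Gd⁴/(8D³N_a) = (79.7×10³)(4.4⁴)/(8·28.0³·8) = 21.263 N/mm
U = ½kδ² = 0.5 × 21.263 × 43.1² = 19749 N·mm = 19.749 J

19.7 J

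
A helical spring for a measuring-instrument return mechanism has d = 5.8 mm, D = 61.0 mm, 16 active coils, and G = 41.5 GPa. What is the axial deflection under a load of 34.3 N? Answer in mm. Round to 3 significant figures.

k = Gd⁴/(8D³N_a) = (41.5×10³)(5.8⁴)/(8·61.0³·16) = 1.6164 N/mm
δ = F/k = 34.3 / 1.6164 = 21.219 mm

21.2 mm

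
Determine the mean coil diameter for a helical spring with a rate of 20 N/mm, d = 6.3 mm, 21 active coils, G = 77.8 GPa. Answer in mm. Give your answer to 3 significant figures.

D = (Gd⁴/(8N_a·k))^(1/3) = (77.8×10³·6.3⁴/(8·21·20))^(1/3)
  = (36475.6)^(1/3) = 33.1640 mm

33.2 mm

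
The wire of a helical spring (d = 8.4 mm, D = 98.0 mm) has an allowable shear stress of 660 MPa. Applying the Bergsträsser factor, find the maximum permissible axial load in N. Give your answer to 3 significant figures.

1410 N

C = D/d = 98.0/8.4 = 11.6667
K_B = (4C+2)/(4C−3) = 48.667/43.667 = 1.1145
τ_max = K·8FD/(πd³) → F_max = τ_allow·πd³/(8DK)
F_max = 660·π·8.4³/(8·98.0·1.1145) = 1.2289e+06/873.77 = 1406.5 N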